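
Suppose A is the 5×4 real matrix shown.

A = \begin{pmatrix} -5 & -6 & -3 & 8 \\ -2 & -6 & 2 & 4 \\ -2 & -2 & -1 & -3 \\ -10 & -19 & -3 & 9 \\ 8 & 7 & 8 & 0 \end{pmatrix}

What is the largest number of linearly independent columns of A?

Row reduce to echelon form.
R2 ← R2 − (2/5)·R1: [0, -18/5, 16/5, 4/5]
R3 ← R3 − (2/5)·R1: [0, 2/5, 1/5, -31/5]
R4 ← R4 − (2)·R1: [0, -7, 3, -7]
R5 ← R5 + (8/5)·R1: [0, -13/5, 16/5, 64/5]
R3 ← R3 + (1/9)·R2: [0, 0, 5/9, -55/9]
R4 ← R4 − (35/18)·R2: [0, 0, -29/9, -77/9]
R5 ← R5 − (13/18)·R2: [0, 0, 8/9, 110/9]
R4 ← R4 + (29/5)·R3: [0, 0, 0, -44]
R5 ← R5 − (8/5)·R3: [0, 0, 0, 22]
R5 ← R5 + (1/2)·R4: [0, 0, 0, 0]
Echelon form has 4 nonzero rows, so rank(A) = 4.
The rank gives the maximum number of linearly independent columns: 4.

4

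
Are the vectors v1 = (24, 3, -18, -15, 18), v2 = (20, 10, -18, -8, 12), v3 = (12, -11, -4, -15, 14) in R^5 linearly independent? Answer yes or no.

Form the matrix with these vectors as rows and row reduce.
R2 ← R2 − (5/6)·R1: [0, 15/2, -3, 9/2, -3]
R3 ← R3 − (1/2)·R1: [0, -25/2, 5, -15/2, 5]
R3 ← R3 + (5/3)·R2: [0, 0, 0, 0, 0]
2 nonzero rows, so the 3 vectors span a space of dimension 2.
Since 2 < 3, the vectors are linearly dependent.

no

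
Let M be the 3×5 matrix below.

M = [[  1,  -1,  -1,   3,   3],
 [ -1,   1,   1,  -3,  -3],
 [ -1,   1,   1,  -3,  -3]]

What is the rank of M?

1

Row reduce to echelon form.
R2 ← R2 + R1: [0, 0, 0, 0, 0]
R3 ← R3 + R1: [0, 0, 0, 0, 0]
Echelon form has 1 nonzero row, so rank(M) = 1.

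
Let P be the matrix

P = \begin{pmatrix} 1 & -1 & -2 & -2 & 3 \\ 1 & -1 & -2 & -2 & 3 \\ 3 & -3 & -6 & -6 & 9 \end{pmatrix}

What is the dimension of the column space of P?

Row reduce to echelon form.
R2 ← R2 − R1: [0, 0, 0, 0, 0]
R3 ← R3 − (3)·R1: [0, 0, 0, 0, 0]
Echelon form has 1 nonzero row, so rank(P) = 1.
The column space has dimension equal to the rank: 1.

1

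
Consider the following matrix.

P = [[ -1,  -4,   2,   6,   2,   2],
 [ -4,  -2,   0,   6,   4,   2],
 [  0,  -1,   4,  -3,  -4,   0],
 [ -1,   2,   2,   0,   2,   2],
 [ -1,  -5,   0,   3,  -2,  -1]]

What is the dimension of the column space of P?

Row reduce to echelon form.
R2 ← R2 − (4)·R1: [0, 14, -8, -18, -4, -6]
R4 ← R4 − R1: [0, 6, 0, -6, 0, 0]
R5 ← R5 − R1: [0, -1, -2, -3, -4, -3]
R3 ← R3 + (1/14)·R2: [0, 0, 24/7, -30/7, -30/7, -3/7]
R4 ← R4 − (3/7)·R2: [0, 0, 24/7, 12/7, 12/7, 18/7]
R5 ← R5 + (1/14)·R2: [0, 0, -18/7, -30/7, -30/7, -24/7]
R4 ← R4 − R3: [0, 0, 0, 6, 6, 3]
R5 ← R5 + (3/4)·R3: [0, 0, 0, -15/2, -15/2, -15/4]
R5 ← R5 + (5/4)·R4: [0, 0, 0, 0, 0, 0]
Echelon form has 4 nonzero rows, so rank(P) = 4.
The column space has dimension equal to the rank: 4.

4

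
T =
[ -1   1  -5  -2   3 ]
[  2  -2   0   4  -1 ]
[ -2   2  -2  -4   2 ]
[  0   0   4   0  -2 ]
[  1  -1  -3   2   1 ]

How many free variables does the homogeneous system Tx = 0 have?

3

Row reduce to echelon form.
R2 ← R2 + (2)·R1: [0, 0, -10, 0, 5]
R3 ← R3 − (2)·R1: [0, 0, 8, 0, -4]
R5 ← R5 + R1: [0, 0, -8, 0, 4]
R3 ← R3 + (4/5)·R2: [0, 0, 0, 0, 0]
R4 ← R4 + (2/5)·R2: [0, 0, 0, 0, 0]
R5 ← R5 − (4/5)·R2: [0, 0, 0, 0, 0]
2 nonzero rows, so rank(T) = 2.
T has 5 columns; by rank–nullity, nullity = 5 − 2 = 3.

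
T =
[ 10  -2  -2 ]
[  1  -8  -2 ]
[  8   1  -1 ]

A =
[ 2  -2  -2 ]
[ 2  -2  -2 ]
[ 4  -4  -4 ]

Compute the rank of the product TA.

1

First compute TA:
[[  8,  -8,  -8],
 [-22,  22,  22],
 [ 14, -14, -14]]
Now row reduce the product.
R2 ← R2 + (11/4)·R1: [0, 0, 0]
R3 ← R3 − (7/4)·R1: [0, 0, 0]
1 nonzero row, so rank(TA) = 1.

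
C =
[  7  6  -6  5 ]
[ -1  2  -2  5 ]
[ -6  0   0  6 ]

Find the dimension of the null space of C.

2

Row reduce to echelon form.
R2 ← R2 + (1/7)·R1: [0, 20/7, -20/7, 40/7]
R3 ← R3 + (6/7)·R1: [0, 36/7, -36/7, 72/7]
R3 ← R3 − (9/5)·R2: [0, 0, 0, 0]
2 nonzero rows, so rank(C) = 2.
C has 4 columns; by rank–nullity, nullity = 4 − 2 = 2.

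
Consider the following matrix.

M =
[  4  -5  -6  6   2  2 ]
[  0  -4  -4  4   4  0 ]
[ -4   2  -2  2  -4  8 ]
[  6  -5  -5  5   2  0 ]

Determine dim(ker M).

Row reduce to echelon form.
R3 ← R3 + R1: [0, -3, -8, 8, -2, 10]
R4 ← R4 − (3/2)·R1: [0, 5/2, 4, -4, -1, -3]
R3 ← R3 − (3/4)·R2: [0, 0, -5, 5, -5, 10]
R4 ← R4 + (5/8)·R2: [0, 0, 3/2, -3/2, 3/2, -3]
R4 ← R4 + (3/10)·R3: [0, 0, 0, 0, 0, 0]
3 nonzero rows, so rank(M) = 3.
M has 6 columns; by rank–nullity, nullity = 6 − 3 = 3.

3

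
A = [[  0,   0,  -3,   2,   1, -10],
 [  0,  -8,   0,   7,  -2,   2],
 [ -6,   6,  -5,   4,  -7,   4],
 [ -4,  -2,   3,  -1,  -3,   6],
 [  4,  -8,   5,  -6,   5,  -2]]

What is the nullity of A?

Row reduce to echelon form.
Swap R1 ↔ R3
R4 ← R4 − (2/3)·R1: [0, -6, 19/3, -11/3, 5/3, 10/3]
R5 ← R5 + (2/3)·R1: [0, -4, 5/3, -10/3, 1/3, 2/3]
R4 ← R4 − (3/4)·R2: [0, 0, 19/3, -107/12, 19/6, 11/6]
R5 ← R5 − (1/2)·R2: [0, 0, 5/3, -41/6, 4/3, -1/3]
R4 ← R4 + (19/9)·R3: [0, 0, 0, -169/36, 95/18, -347/18]
R5 ← R5 + (5/9)·R3: [0, 0, 0, -103/18, 17/9, -53/9]
R5 ← R5 − (206/169)·R4: [0, 0, 0, 0, -768/169, 2976/169]
5 nonzero rows, so rank(A) = 5.
A has 6 columns; by rank–nullity, nullity = 6 − 5 = 1.

1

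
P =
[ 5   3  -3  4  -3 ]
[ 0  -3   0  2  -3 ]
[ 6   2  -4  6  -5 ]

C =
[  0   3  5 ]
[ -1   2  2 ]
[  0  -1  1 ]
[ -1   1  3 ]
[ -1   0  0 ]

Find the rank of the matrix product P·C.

First compute PC:
[[ -4,  28,  40],
 [  4,  -4,   0],
 [ -3,  32,  48]]
Now row reduce the product.
R2 ← R2 + R1: [0, 24, 40]
R3 ← R3 − (3/4)·R1: [0, 11, 18]
R3 ← R3 − (11/24)·R2: [0, 0, -1/3]
3 nonzero rows, so rank(PC) = 3.

3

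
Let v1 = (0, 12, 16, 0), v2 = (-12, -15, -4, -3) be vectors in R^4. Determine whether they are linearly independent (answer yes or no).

Form the matrix with these vectors as rows and row reduce.
Swap R1 ↔ R2
2 nonzero rows, so the 2 vectors span a space of dimension 2.
Since 2 = 2, the vectors are linearly independent.

yes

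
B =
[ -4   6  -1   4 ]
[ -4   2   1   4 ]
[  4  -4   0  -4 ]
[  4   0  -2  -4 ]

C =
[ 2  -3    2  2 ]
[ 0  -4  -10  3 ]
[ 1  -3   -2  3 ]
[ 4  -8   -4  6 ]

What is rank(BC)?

First compute BC:
[[  7, -41, -82,  31],
 [  9, -31, -46,  25],
 [ -8,  36,  64, -28],
 [-10,  26,  28, -22]]
Now row reduce the product.
R2 ← R2 − (9/7)·R1: [0, 152/7, 416/7, -104/7]
R3 ← R3 + (8/7)·R1: [0, -76/7, -208/7, 52/7]
R4 ← R4 + (10/7)·R1: [0, -228/7, -624/7, 156/7]
R3 ← R3 + (1/2)·R2: [0, 0, 0, 0]
R4 ← R4 + (3/2)·R2: [0, 0, 0, 0]
2 nonzero rows, so rank(BC) = 2.

2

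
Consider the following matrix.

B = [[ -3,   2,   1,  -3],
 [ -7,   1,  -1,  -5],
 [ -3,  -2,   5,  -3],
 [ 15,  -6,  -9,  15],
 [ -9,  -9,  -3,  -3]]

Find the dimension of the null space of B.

1

Row reduce to echelon form.
R2 ← R2 − (7/3)·R1: [0, -11/3, -10/3, 2]
R3 ← R3 − R1: [0, -4, 4, 0]
R4 ← R4 + (5)·R1: [0, 4, -4, 0]
R5 ← R5 − (3)·R1: [0, -15, -6, 6]
R3 ← R3 − (12/11)·R2: [0, 0, 84/11, -24/11]
R4 ← R4 + (12/11)·R2: [0, 0, -84/11, 24/11]
R5 ← R5 − (45/11)·R2: [0, 0, 84/11, -24/11]
R4 ← R4 + R3: [0, 0, 0, 0]
R5 ← R5 − R3: [0, 0, 0, 0]
3 nonzero rows, so rank(B) = 3.
B has 4 columns; by rank–nullity, nullity = 4 − 3 = 1.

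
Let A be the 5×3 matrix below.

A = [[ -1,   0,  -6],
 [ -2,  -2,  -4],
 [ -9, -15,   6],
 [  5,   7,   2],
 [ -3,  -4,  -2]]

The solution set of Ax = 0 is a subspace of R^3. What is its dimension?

Row reduce to echelon form.
R2 ← R2 − (2)·R1: [0, -2, 8]
R3 ← R3 − (9)·R1: [0, -15, 60]
R4 ← R4 + (5)·R1: [0, 7, -28]
R5 ← R5 − (3)·R1: [0, -4, 16]
R3 ← R3 − (15/2)·R2: [0, 0, 0]
R4 ← R4 + (7/2)·R2: [0, 0, 0]
R5 ← R5 − (2)·R2: [0, 0, 0]
2 nonzero rows, so rank(A) = 2.
A has 3 columns; by rank–nullity, nullity = 3 − 2 = 1.

1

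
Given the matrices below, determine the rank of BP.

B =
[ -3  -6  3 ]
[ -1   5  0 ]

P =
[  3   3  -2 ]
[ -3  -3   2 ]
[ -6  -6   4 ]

1

First compute BP:
[[ -9,  -9,   6],
 [-18, -18,  12]]
Now row reduce the product.
R2 ← R2 − (2)·R1: [0, 0, 0]
1 nonzero row, so rank(BP) = 1.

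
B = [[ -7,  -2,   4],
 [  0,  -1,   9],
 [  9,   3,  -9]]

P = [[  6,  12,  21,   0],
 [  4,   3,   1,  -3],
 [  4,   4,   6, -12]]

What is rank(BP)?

First compute BP:
[[-34, -74, -125, -42],
 [ 32,  33,  53, -105],
 [ 30,  81, 138,  99]]
Now row reduce the product.
R2 ← R2 + (16/17)·R1: [0, -623/17, -1099/17, -2457/17]
R3 ← R3 + (15/17)·R1: [0, 267/17, 471/17, 1053/17]
R3 ← R3 + (3/7)·R2: [0, 0, 0, 0]
2 nonzero rows, so rank(BP) = 2.

2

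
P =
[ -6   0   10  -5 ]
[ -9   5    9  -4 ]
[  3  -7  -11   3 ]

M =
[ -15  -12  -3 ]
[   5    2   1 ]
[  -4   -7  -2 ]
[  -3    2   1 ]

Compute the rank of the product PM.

3

First compute PM:
[[ 65,  -8,  -7],
 [136,  47,  10],
 [-45,  33,   9]]
Now row reduce the product.
R2 ← R2 − (136/65)·R1: [0, 4143/65, 1602/65]
R3 ← R3 + (9/13)·R1: [0, 357/13, 54/13]
R3 ← R3 − (595/1381)·R2: [0, 0, -8928/1381]
3 nonzero rows, so rank(PM) = 3.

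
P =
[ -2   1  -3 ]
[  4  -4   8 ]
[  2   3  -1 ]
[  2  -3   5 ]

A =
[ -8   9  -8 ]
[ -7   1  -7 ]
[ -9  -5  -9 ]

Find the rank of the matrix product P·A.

First compute PA:
[[ 36,  -2,  36],
 [-76,  -8, -76],
 [-28,  26, -28],
 [-40, -10, -40]]
Now row reduce the product.
R2 ← R2 + (19/9)·R1: [0, -110/9, 0]
R3 ← R3 + (7/9)·R1: [0, 220/9, 0]
R4 ← R4 + (10/9)·R1: [0, -110/9, 0]
R3 ← R3 + (2)·R2: [0, 0, 0]
R4 ← R4 − R2: [0, 0, 0]
2 nonzero rows, so rank(PA) = 2.

2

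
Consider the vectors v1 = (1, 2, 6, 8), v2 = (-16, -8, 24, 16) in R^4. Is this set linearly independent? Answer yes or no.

Form the matrix with these vectors as rows and row reduce.
R2 ← R2 + (16)·R1: [0, 24, 120, 144]
2 nonzero rows, so the 2 vectors span a space of dimension 2.
Since 2 = 2, the vectors are linearly independent.

yes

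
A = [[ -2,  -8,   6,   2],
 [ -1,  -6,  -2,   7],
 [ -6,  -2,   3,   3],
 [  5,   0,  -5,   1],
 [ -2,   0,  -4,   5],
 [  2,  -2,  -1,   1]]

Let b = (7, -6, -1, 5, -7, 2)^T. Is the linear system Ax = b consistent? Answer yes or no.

no

Row reduce the augmented matrix [A | b].
R2 ← R2 − (1/2)·R1: [0, -2, -5, 6, -19/2]
R3 ← R3 − (3)·R1: [0, 22, -15, -3, -22]
R4 ← R4 + (5/2)·R1: [0, -20, 10, 6, 45/2]
R5 ← R5 − R1: [0, 8, -10, 3, -14]
R6 ← R6 + R1: [0, -10, 5, 3, 9]
R3 ← R3 + (11)·R2: [0, 0, -70, 63, -253/2]
R4 ← R4 − (10)·R2: [0, 0, 60, -54, 235/2]
R5 ← R5 + (4)·R2: [0, 0, -30, 27, -52]
R6 ← R6 − (5)·R2: [0, 0, 30, -27, 113/2]
R4 ← R4 + (6/7)·R3: [0, 0, 0, 0, 127/14]
R5 ← R5 − (3/7)·R3: [0, 0, 0, 0, 31/14]
R6 ← R6 + (3/7)·R3: [0, 0, 0, 0, 16/7]
R5 ← R5 − (31/127)·R4: [0, 0, 0, 0, 0]
R6 ← R6 − (32/127)·R4: [0, 0, 0, 0, 0]
The echelon form has 4 nonzero rows; the last pivot sits in the augmented column, so rank(A) = 3 but rank([A|b]) = 4.
Since the ranks differ, the system is inconsistent.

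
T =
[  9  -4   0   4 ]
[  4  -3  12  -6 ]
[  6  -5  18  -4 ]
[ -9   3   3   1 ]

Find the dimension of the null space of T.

1

Row reduce to echelon form.
R2 ← R2 − (4/9)·R1: [0, -11/9, 12, -70/9]
R3 ← R3 − (2/3)·R1: [0, -7/3, 18, -20/3]
R4 ← R4 + R1: [0, -1, 3, 5]
R3 ← R3 − (21/11)·R2: [0, 0, -54/11, 90/11]
R4 ← R4 − (9/11)·R2: [0, 0, -75/11, 125/11]
R4 ← R4 − (25/18)·R3: [0, 0, 0, 0]
3 nonzero rows, so rank(T) = 3.
T has 4 columns; by rank–nullity, nullity = 4 − 3 = 1.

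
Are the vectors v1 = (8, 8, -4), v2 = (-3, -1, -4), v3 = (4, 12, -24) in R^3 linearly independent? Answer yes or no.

no

Form the matrix with these vectors as rows and row reduce.
R2 ← R2 + (3/8)·R1: [0, 2, -11/2]
R3 ← R3 − (1/2)·R1: [0, 8, -22]
R3 ← R3 − (4)·R2: [0, 0, 0]
2 nonzero rows, so the 3 vectors span a space of dimension 2.
Since 2 < 3, the vectors are linearly dependent.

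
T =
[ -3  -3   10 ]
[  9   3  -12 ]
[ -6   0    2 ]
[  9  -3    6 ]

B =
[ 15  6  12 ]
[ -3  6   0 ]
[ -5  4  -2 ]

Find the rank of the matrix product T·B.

First compute TB:
[[-86,   4, -56],
 [186,  24, 132],
 [-100, -28, -76],
 [114,  60,  96]]
Now row reduce the product.
R2 ← R2 + (93/43)·R1: [0, 1404/43, 468/43]
R3 ← R3 − (50/43)·R1: [0, -1404/43, -468/43]
R4 ← R4 + (57/43)·R1: [0, 2808/43, 936/43]
R3 ← R3 + R2: [0, 0, 0]
R4 ← R4 − (2)·R2: [0, 0, 0]
2 nonzero rows, so rank(TB) = 2.

2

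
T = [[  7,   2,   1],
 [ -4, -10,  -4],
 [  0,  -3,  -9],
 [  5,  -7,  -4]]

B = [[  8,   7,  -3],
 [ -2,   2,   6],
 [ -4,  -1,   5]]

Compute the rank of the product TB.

First compute TB:
[[ 48,  52,  -4],
 [  4, -44, -68],
 [ 42,   3, -63],
 [ 70,  25, -77]]
Now row reduce the product.
R2 ← R2 − (1/12)·R1: [0, -145/3, -203/3]
R3 ← R3 − (7/8)·R1: [0, -85/2, -119/2]
R4 ← R4 − (35/24)·R1: [0, -305/6, -427/6]
R3 ← R3 − (51/58)·R2: [0, 0, 0]
R4 ← R4 − (61/58)·R2: [0, 0, 0]
2 nonzero rows, so rank(TB) = 2.

2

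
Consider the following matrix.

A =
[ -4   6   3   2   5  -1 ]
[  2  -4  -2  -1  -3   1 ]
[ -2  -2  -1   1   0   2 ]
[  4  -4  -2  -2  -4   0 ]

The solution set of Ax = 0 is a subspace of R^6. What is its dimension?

4

Row reduce to echelon form.
R2 ← R2 + (1/2)·R1: [0, -1, -1/2, 0, -1/2, 1/2]
R3 ← R3 − (1/2)·R1: [0, -5, -5/2, 0, -5/2, 5/2]
R4 ← R4 + R1: [0, 2, 1, 0, 1, -1]
R3 ← R3 − (5)·R2: [0, 0, 0, 0, 0, 0]
R4 ← R4 + (2)·R2: [0, 0, 0, 0, 0, 0]
2 nonzero rows, so rank(A) = 2.
A has 6 columns; by rank–nullity, nullity = 6 − 2 = 4.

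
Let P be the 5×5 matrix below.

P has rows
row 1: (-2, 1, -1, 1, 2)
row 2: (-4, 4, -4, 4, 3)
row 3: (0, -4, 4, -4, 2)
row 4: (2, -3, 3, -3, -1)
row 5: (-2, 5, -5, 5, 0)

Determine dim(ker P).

Row reduce to echelon form.
R2 ← R2 − (2)·R1: [0, 2, -2, 2, -1]
R4 ← R4 + R1: [0, -2, 2, -2, 1]
R5 ← R5 − R1: [0, 4, -4, 4, -2]
R3 ← R3 + (2)·R2: [0, 0, 0, 0, 0]
R4 ← R4 + R2: [0, 0, 0, 0, 0]
R5 ← R5 − (2)·R2: [0, 0, 0, 0, 0]
2 nonzero rows, so rank(P) = 2.
P has 5 columns; by rank–nullity, nullity = 5 − 2 = 3.

3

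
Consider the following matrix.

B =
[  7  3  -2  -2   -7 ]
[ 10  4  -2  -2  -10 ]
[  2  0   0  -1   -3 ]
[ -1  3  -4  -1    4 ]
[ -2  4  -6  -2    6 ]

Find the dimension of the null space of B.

2

Row reduce to echelon form.
R2 ← R2 − (10/7)·R1: [0, -2/7, 6/7, 6/7, 0]
R3 ← R3 − (2/7)·R1: [0, -6/7, 4/7, -3/7, -1]
R4 ← R4 + (1/7)·R1: [0, 24/7, -30/7, -9/7, 3]
R5 ← R5 + (2/7)·R1: [0, 34/7, -46/7, -18/7, 4]
R3 ← R3 − (3)·R2: [0, 0, -2, -3, -1]
R4 ← R4 + (12)·R2: [0, 0, 6, 9, 3]
R5 ← R5 + (17)·R2: [0, 0, 8, 12, 4]
R4 ← R4 + (3)·R3: [0, 0, 0, 0, 0]
R5 ← R5 + (4)·R3: [0, 0, 0, 0, 0]
3 nonzero rows, so rank(B) = 3.
B has 5 columns; by rank–nullity, nullity = 5 − 3 = 2.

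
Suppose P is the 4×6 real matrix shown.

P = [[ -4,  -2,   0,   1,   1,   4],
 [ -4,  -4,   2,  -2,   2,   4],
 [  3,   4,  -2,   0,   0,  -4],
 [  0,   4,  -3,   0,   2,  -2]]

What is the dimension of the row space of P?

3

Row reduce to echelon form.
R2 ← R2 − R1: [0, -2, 2, -3, 1, 0]
R3 ← R3 + (3/4)·R1: [0, 5/2, -2, 3/4, 3/4, -1]
R3 ← R3 + (5/4)·R2: [0, 0, 1/2, -3, 2, -1]
R4 ← R4 + (2)·R2: [0, 0, 1, -6, 4, -2]
R4 ← R4 − (2)·R3: [0, 0, 0, 0, 0, 0]
Echelon form has 3 nonzero rows, so rank(P) = 3.
The row space has dimension equal to the rank: 3.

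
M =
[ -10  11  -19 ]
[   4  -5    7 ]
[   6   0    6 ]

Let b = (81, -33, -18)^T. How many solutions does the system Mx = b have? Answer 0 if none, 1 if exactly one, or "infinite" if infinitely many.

1

Row reduce the augmented matrix [M | b].
R2 ← R2 + (2/5)·R1: [0, -3/5, -3/5, -3/5]
R3 ← R3 + (3/5)·R1: [0, 33/5, -27/5, 153/5]
R3 ← R3 + (11)·R2: [0, 0, -12, 24]
The echelon form has 3 nonzero rows, and every pivot lies in the first 3 columns, so rank(M) = rank([M|b]) = 3.
The system is consistent.
rank = 3 = number of unknowns, so the solution is unique.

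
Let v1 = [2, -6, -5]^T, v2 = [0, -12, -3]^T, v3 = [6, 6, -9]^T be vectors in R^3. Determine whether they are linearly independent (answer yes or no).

no

Form the matrix with these vectors as rows and row reduce.
R3 ← R3 − (3)·R1: [0, 24, 6]
R3 ← R3 + (2)·R2: [0, 0, 0]
2 nonzero rows, so the 3 vectors span a space of dimension 2.
Since 2 < 3, the vectors are linearly dependent.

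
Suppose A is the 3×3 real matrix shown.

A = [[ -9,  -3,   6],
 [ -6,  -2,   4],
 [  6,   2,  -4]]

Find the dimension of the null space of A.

2

Row reduce to echelon form.
R2 ← R2 − (2/3)·R1: [0, 0, 0]
R3 ← R3 + (2/3)·R1: [0, 0, 0]
1 nonzero row, so rank(A) = 1.
A has 3 columns; by rank–nullity, nullity = 3 − 1 = 2.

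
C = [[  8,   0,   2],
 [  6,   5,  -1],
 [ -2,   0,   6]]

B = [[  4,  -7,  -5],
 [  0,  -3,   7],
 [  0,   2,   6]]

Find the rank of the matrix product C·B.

3

First compute CB:
[[ 32, -52, -28],
 [ 24, -59,  -1],
 [ -8,  26,  46]]
Now row reduce the product.
R2 ← R2 − (3/4)·R1: [0, -20, 20]
R3 ← R3 + (1/4)·R1: [0, 13, 39]
R3 ← R3 + (13/20)·R2: [0, 0, 52]
3 nonzero rows, so rank(CB) = 3.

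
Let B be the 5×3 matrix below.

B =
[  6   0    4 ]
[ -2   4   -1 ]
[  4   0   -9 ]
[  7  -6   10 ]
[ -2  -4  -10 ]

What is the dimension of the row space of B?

3

Row reduce to echelon form.
R2 ← R2 + (1/3)·R1: [0, 4, 1/3]
R3 ← R3 − (2/3)·R1: [0, 0, -35/3]
R4 ← R4 − (7/6)·R1: [0, -6, 16/3]
R5 ← R5 + (1/3)·R1: [0, -4, -26/3]
R4 ← R4 + (3/2)·R2: [0, 0, 35/6]
R5 ← R5 + R2: [0, 0, -25/3]
R4 ← R4 + (1/2)·R3: [0, 0, 0]
R5 ← R5 − (5/7)·R3: [0, 0, 0]
Echelon form has 3 nonzero rows, so rank(B) = 3.
The row space has dimension equal to the rank: 3.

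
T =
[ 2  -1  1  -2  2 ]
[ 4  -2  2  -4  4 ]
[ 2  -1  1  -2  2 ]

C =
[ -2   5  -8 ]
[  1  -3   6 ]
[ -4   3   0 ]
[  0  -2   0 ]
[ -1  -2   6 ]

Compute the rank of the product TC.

1

First compute TC:
[[-11,  16, -10],
 [-22,  32, -20],
 [-11,  16, -10]]
Now row reduce the product.
R2 ← R2 − (2)·R1: [0, 0, 0]
R3 ← R3 − R1: [0, 0, 0]
1 nonzero row, so rank(TC) = 1.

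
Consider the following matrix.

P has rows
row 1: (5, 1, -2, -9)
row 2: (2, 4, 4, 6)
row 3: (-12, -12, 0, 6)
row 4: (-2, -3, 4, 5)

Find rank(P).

Row reduce to echelon form.
R2 ← R2 − (2/5)·R1: [0, 18/5, 24/5, 48/5]
R3 ← R3 + (12/5)·R1: [0, -48/5, -24/5, -78/5]
R4 ← R4 + (2/5)·R1: [0, -13/5, 16/5, 7/5]
R3 ← R3 + (8/3)·R2: [0, 0, 8, 10]
R4 ← R4 + (13/18)·R2: [0, 0, 20/3, 25/3]
R4 ← R4 − (5/6)·R3: [0, 0, 0, 0]
Echelon form has 3 nonzero rows, so rank(P) = 3.

3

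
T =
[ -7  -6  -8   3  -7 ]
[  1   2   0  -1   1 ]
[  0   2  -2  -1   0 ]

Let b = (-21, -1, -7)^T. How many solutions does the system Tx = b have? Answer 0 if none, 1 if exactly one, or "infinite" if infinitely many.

infinite

Row reduce the augmented matrix [T | b].
R2 ← R2 + (1/7)·R1: [0, 8/7, -8/7, -4/7, 0, -4]
R3 ← R3 − (7/4)·R2: [0, 0, 0, 0, 0, 0]
The echelon form has 2 nonzero rows, and every pivot lies in the first 5 columns, so rank(T) = rank([T|b]) = 2.
The system is consistent.
rank = 2 < 5 unknowns, so there are infinitely many solutions.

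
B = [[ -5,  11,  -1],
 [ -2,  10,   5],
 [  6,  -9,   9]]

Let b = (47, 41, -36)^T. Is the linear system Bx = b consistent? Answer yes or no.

Row reduce the augmented matrix [B | b].
R2 ← R2 − (2/5)·R1: [0, 28/5, 27/5, 111/5]
R3 ← R3 + (6/5)·R1: [0, 21/5, 39/5, 102/5]
R3 ← R3 − (3/4)·R2: [0, 0, 15/4, 15/4]
The echelon form has 3 nonzero rows, and every pivot lies in the first 3 columns, so rank(B) = rank([B|b]) = 3.
The system is consistent.

yes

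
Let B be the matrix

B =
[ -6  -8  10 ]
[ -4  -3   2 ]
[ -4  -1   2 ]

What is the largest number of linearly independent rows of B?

Row reduce to echelon form.
R2 ← R2 − (2/3)·R1: [0, 7/3, -14/3]
R3 ← R3 − (2/3)·R1: [0, 13/3, -14/3]
R3 ← R3 − (13/7)·R2: [0, 0, 4]
Echelon form has 3 nonzero rows, so rank(B) = 3.
The rank gives the maximum number of linearly independent rows: 3.

3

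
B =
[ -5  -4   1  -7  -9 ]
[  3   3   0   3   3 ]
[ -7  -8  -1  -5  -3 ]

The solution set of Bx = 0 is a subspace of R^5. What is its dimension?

3

Row reduce to echelon form.
R2 ← R2 + (3/5)·R1: [0, 3/5, 3/5, -6/5, -12/5]
R3 ← R3 − (7/5)·R1: [0, -12/5, -12/5, 24/5, 48/5]
R3 ← R3 + (4)·R2: [0, 0, 0, 0, 0]
2 nonzero rows, so rank(B) = 2.
B has 5 columns; by rank–nullity, nullity = 5 − 2 = 3.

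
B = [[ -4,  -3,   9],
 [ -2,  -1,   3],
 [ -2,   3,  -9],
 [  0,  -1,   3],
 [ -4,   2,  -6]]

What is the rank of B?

2

Row reduce to echelon form.
R2 ← R2 − (1/2)·R1: [0, 1/2, -3/2]
R3 ← R3 − (1/2)·R1: [0, 9/2, -27/2]
R5 ← R5 − R1: [0, 5, -15]
R3 ← R3 − (9)·R2: [0, 0, 0]
R4 ← R4 + (2)·R2: [0, 0, 0]
R5 ← R5 − (10)·R2: [0, 0, 0]
Echelon form has 2 nonzero rows, so rank(B) = 2.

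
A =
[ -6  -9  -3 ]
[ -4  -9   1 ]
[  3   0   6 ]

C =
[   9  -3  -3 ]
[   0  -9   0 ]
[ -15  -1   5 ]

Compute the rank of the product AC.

First compute AC:
[[ -9, 102,   3],
 [-51,  92,  17],
 [-63, -15,  21]]
Now row reduce the product.
R2 ← R2 − (17/3)·R1: [0, -486, 0]
R3 ← R3 − (7)·R1: [0, -729, 0]
R3 ← R3 − (3/2)·R2: [0, 0, 0]
2 nonzero rows, so rank(AC) = 2.

2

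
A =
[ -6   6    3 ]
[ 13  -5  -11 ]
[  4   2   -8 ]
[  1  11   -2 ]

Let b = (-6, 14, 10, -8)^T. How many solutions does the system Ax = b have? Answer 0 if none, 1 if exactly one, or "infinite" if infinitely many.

Row reduce the augmented matrix [A | b].
R2 ← R2 + (13/6)·R1: [0, 8, -9/2, 1]
R3 ← R3 + (2/3)·R1: [0, 6, -6, 6]
R4 ← R4 + (1/6)·R1: [0, 12, -3/2, -9]
R3 ← R3 − (3/4)·R2: [0, 0, -21/8, 21/4]
R4 ← R4 − (3/2)·R2: [0, 0, 21/4, -21/2]
R4 ← R4 + (2)·R3: [0, 0, 0, 0]
The echelon form has 3 nonzero rows, and every pivot lies in the first 3 columns, so rank(A) = rank([A|b]) = 3.
The system is consistent.
rank = 3 = number of unknowns, so the solution is unique.

1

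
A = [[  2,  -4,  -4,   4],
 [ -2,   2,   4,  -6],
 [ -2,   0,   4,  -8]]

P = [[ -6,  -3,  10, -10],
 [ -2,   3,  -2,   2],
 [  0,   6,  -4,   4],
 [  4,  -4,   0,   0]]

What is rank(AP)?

First compute AP:
[[ 12, -58,  44, -44],
 [-16,  60, -40,  40],
 [-20,  62, -36,  36]]
Now row reduce the product.
R2 ← R2 + (4/3)·R1: [0, -52/3, 56/3, -56/3]
R3 ← R3 + (5/3)·R1: [0, -104/3, 112/3, -112/3]
R3 ← R3 − (2)·R2: [0, 0, 0, 0]
2 nonzero rows, so rank(AP) = 2.

2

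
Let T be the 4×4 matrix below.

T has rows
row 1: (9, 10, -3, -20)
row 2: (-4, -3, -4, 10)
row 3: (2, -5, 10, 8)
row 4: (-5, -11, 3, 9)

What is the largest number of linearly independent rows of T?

Row reduce to echelon form.
R2 ← R2 + (4/9)·R1: [0, 13/9, -16/3, 10/9]
R3 ← R3 − (2/9)·R1: [0, -65/9, 32/3, 112/9]
R4 ← R4 + (5/9)·R1: [0, -49/9, 4/3, -19/9]
R3 ← R3 + (5)·R2: [0, 0, -16, 18]
R4 ← R4 + (49/13)·R2: [0, 0, -244/13, 27/13]
R4 ← R4 − (61/52)·R3: [0, 0, 0, -495/26]
Echelon form has 4 nonzero rows, so rank(T) = 4.
The rank gives the maximum number of linearly independent rows: 4.

4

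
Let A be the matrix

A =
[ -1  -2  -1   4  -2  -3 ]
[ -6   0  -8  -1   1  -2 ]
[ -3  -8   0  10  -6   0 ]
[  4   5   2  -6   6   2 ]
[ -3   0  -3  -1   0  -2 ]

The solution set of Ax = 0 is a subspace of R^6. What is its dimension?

Row reduce to echelon form.
R2 ← R2 − (6)·R1: [0, 12, -2, -25, 13, 16]
R3 ← R3 − (3)·R1: [0, -2, 3, -2, 0, 9]
R4 ← R4 + (4)·R1: [0, -3, -2, 10, -2, -10]
R5 ← R5 − (3)·R1: [0, 6, 0, -13, 6, 7]
R3 ← R3 + (1/6)·R2: [0, 0, 8/3, -37/6, 13/6, 35/3]
R4 ← R4 + (1/4)·R2: [0, 0, -5/2, 15/4, 5/4, -6]
R5 ← R5 − (1/2)·R2: [0, 0, 1, -1/2, -1/2, -1]
R4 ← R4 + (15/16)·R3: [0, 0, 0, -65/32, 105/32, 79/16]
R5 ← R5 − (3/8)·R3: [0, 0, 0, 29/16, -21/16, -43/8]
R5 ← R5 + (58/65)·R4: [0, 0, 0, 0, 21/13, -63/65]
5 nonzero rows, so rank(A) = 5.
A has 6 columns; by rank–nullity, nullity = 6 − 5 = 1.

1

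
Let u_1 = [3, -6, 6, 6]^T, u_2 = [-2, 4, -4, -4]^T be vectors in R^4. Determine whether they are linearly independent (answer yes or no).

no

Form the matrix with these vectors as rows and row reduce.
R2 ← R2 + (2/3)·R1: [0, 0, 0, 0]
1 nonzero row, so the 2 vectors span a space of dimension 1.
Since 1 < 2, the vectors are linearly dependent.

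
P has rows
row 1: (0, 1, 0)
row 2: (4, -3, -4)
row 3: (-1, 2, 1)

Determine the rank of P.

2

Row reduce to echelon form.
Swap R1 ↔ R2
R3 ← R3 + (1/4)·R1: [0, 5/4, 0]
R3 ← R3 − (5/4)·R2: [0, 0, 0]
Echelon form has 2 nonzero rows, so rank(P) = 2.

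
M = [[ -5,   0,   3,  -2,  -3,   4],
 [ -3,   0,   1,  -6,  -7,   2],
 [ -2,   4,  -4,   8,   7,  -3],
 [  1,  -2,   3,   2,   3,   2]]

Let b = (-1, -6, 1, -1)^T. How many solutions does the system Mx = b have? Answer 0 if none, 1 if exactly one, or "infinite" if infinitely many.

0

Row reduce the augmented matrix [M | b].
R2 ← R2 − (3/5)·R1: [0, 0, -4/5, -24/5, -26/5, -2/5, -27/5]
R3 ← R3 − (2/5)·R1: [0, 4, -26/5, 44/5, 41/5, -23/5, 7/5]
R4 ← R4 + (1/5)·R1: [0, -2, 18/5, 8/5, 12/5, 14/5, -6/5]
Swap R2 ↔ R3
R4 ← R4 + (1/2)·R2: [0, 0, 1, 6, 13/2, 1/2, -1/2]
R4 ← R4 + (5/4)·R3: [0, 0, 0, 0, 0, 0, -29/4]
The echelon form has 4 nonzero rows; the last pivot sits in the augmented column, so rank(M) = 3 but rank([M|b]) = 4.
Since the ranks differ, the system is inconsistent.
It has no solutions.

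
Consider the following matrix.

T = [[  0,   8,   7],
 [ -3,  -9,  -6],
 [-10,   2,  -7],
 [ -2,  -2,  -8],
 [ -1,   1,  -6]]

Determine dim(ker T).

0

Row reduce to echelon form.
Swap R1 ↔ R2
R3 ← R3 − (10/3)·R1: [0, 32, 13]
R4 ← R4 − (2/3)·R1: [0, 4, -4]
R5 ← R5 − (1/3)·R1: [0, 4, -4]
R3 ← R3 − (4)·R2: [0, 0, -15]
R4 ← R4 − (1/2)·R2: [0, 0, -15/2]
R5 ← R5 − (1/2)·R2: [0, 0, -15/2]
R4 ← R4 − (1/2)·R3: [0, 0, 0]
R5 ← R5 − (1/2)·R3: [0, 0, 0]
3 nonzero rows, so rank(T) = 3.
T has 3 columns; by rank–nullity, nullity = 3 − 3 = 0.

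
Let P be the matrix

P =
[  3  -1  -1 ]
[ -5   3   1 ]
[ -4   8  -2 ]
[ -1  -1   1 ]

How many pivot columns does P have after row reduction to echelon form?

Row reduce to echelon form.
R2 ← R2 + (5/3)·R1: [0, 4/3, -2/3]
R3 ← R3 + (4/3)·R1: [0, 20/3, -10/3]
R4 ← R4 + (1/3)·R1: [0, -4/3, 2/3]
R3 ← R3 − (5)·R2: [0, 0, 0]
R4 ← R4 + R2: [0, 0, 0]
Echelon form has 2 nonzero rows, so rank(P) = 2.
Each nonzero row contributes one pivot column: 2 pivot columns.

2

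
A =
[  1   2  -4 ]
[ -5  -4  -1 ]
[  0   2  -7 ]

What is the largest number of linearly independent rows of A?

Row reduce to echelon form.
R2 ← R2 + (5)·R1: [0, 6, -21]
R3 ← R3 − (1/3)·R2: [0, 0, 0]
Echelon form has 2 nonzero rows, so rank(A) = 2.
The rank gives the maximum number of linearly independent rows: 2.

2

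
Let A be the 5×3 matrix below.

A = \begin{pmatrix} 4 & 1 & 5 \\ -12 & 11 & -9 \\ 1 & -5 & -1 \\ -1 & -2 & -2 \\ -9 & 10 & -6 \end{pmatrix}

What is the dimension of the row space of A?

2

Row reduce to echelon form.
R2 ← R2 + (3)·R1: [0, 14, 6]
R3 ← R3 − (1/4)·R1: [0, -21/4, -9/4]
R4 ← R4 + (1/4)·R1: [0, -7/4, -3/4]
R5 ← R5 + (9/4)·R1: [0, 49/4, 21/4]
R3 ← R3 + (3/8)·R2: [0, 0, 0]
R4 ← R4 + (1/8)·R2: [0, 0, 0]
R5 ← R5 − (7/8)·R2: [0, 0, 0]
Echelon form has 2 nonzero rows, so rank(A) = 2.
The row space has dimension equal to the rank: 2.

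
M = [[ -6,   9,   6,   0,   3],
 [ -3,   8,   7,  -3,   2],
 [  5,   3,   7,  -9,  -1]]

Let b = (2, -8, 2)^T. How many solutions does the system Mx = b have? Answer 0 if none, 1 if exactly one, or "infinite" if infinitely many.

Row reduce the augmented matrix [M | b].
R2 ← R2 − (1/2)·R1: [0, 7/2, 4, -3, 1/2, -9]
R3 ← R3 + (5/6)·R1: [0, 21/2, 12, -9, 3/2, 11/3]
R3 ← R3 − (3)·R2: [0, 0, 0, 0, 0, 92/3]
The echelon form has 3 nonzero rows; the last pivot sits in the augmented column, so rank(M) = 2 but rank([M|b]) = 3.
Since the ranks differ, the system is inconsistent.
It has no solutions.

0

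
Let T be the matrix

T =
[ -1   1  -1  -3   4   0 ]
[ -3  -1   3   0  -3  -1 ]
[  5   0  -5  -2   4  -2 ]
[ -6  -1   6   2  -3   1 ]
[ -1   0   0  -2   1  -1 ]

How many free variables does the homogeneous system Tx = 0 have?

2

Row reduce to echelon form.
R2 ← R2 − (3)·R1: [0, -4, 6, 9, -15, -1]
R3 ← R3 + (5)·R1: [0, 5, -10, -17, 24, -2]
R4 ← R4 − (6)·R1: [0, -7, 12, 20, -27, 1]
R5 ← R5 − R1: [0, -1, 1, 1, -3, -1]
R3 ← R3 + (5/4)·R2: [0, 0, -5/2, -23/4, 21/4, -13/4]
R4 ← R4 − (7/4)·R2: [0, 0, 3/2, 17/4, -3/4, 11/4]
R5 ← R5 − (1/4)·R2: [0, 0, -1/2, -5/4, 3/4, -3/4]
R4 ← R4 + (3/5)·R3: [0, 0, 0, 4/5, 12/5, 4/5]
R5 ← R5 − (1/5)·R3: [0, 0, 0, -1/10, -3/10, -1/10]
R5 ← R5 + (1/8)·R4: [0, 0, 0, 0, 0, 0]
4 nonzero rows, so rank(T) = 4.
T has 6 columns; by rank–nullity, nullity = 6 − 4 = 2.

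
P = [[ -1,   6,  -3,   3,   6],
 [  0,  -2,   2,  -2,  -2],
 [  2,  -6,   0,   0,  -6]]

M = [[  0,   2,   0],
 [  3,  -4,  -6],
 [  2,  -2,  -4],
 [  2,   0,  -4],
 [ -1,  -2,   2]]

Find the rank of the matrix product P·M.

First compute PM:
[[ 12, -32, -24],
 [ -4,   8,   8],
 [-12,  40,  24]]
Now row reduce the product.
R2 ← R2 + (1/3)·R1: [0, -8/3, 0]
R3 ← R3 + R1: [0, 8, 0]
R3 ← R3 + (3)·R2: [0, 0, 0]
2 nonzero rows, so rank(PM) = 2.

2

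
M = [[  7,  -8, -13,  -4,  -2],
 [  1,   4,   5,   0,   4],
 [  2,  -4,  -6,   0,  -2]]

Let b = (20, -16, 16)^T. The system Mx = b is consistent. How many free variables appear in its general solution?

2

Row reduce the augmented matrix [M | b].
R2 ← R2 − (1/7)·R1: [0, 36/7, 48/7, 4/7, 30/7, -132/7]
R3 ← R3 − (2/7)·R1: [0, -12/7, -16/7, 8/7, -10/7, 72/7]
R3 ← R3 + (1/3)·R2: [0, 0, 0, 4/3, 0, 4]
The echelon form has 3 nonzero rows, and every pivot lies in the first 5 columns, so rank(M) = rank([M|b]) = 3.
The system is consistent.
Free variables = (unknowns) − (rank) = 5 − 3 = 2.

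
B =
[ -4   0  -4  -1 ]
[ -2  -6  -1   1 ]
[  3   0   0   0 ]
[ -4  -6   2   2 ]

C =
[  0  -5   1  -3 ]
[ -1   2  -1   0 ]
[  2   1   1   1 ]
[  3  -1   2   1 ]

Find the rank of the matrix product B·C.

First compute BC:
[[-11,  17, -10,   7],
 [  7,  -4,   5,   6],
 [  0, -15,   3,  -9],
 [ 16,   8,   8,  16]]
Now row reduce the product.
R2 ← R2 + (7/11)·R1: [0, 75/11, -15/11, 115/11]
R4 ← R4 + (16/11)·R1: [0, 360/11, -72/11, 288/11]
R3 ← R3 + (11/5)·R2: [0, 0, 0, 14]
R4 ← R4 − (24/5)·R2: [0, 0, 0, -24]
R4 ← R4 + (12/7)·R3: [0, 0, 0, 0]
3 nonzero rows, so rank(BC) = 3.

3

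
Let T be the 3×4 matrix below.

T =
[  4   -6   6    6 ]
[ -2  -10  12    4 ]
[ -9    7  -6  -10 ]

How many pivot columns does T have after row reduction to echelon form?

Row reduce to echelon form.
R2 ← R2 + (1/2)·R1: [0, -13, 15, 7]
R3 ← R3 + (9/4)·R1: [0, -13/2, 15/2, 7/2]
R3 ← R3 − (1/2)·R2: [0, 0, 0, 0]
Echelon form has 2 nonzero rows, so rank(T) = 2.
Each nonzero row contributes one pivot column: 2 pivot columns.

2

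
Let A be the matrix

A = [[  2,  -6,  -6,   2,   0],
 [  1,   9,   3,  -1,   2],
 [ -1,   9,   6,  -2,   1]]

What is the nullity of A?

3

Row reduce to echelon form.
R2 ← R2 − (1/2)·R1: [0, 12, 6, -2, 2]
R3 ← R3 + (1/2)·R1: [0, 6, 3, -1, 1]
R3 ← R3 − (1/2)·R2: [0, 0, 0, 0, 0]
2 nonzero rows, so rank(A) = 2.
A has 5 columns; by rank–nullity, nullity = 5 − 2 = 3.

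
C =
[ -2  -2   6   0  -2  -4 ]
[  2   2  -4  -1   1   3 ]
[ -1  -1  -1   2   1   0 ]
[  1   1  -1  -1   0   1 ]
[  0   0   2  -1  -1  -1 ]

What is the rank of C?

Row reduce to echelon form.
R2 ← R2 + R1: [0, 0, 2, -1, -1, -1]
R3 ← R3 − (1/2)·R1: [0, 0, -4, 2, 2, 2]
R4 ← R4 + (1/2)·R1: [0, 0, 2, -1, -1, -1]
R3 ← R3 + (2)·R2: [0, 0, 0, 0, 0, 0]
R4 ← R4 − R2: [0, 0, 0, 0, 0, 0]
R5 ← R5 − R2: [0, 0, 0, 0, 0, 0]
Echelon form has 2 nonzero rows, so rank(C) = 2.

2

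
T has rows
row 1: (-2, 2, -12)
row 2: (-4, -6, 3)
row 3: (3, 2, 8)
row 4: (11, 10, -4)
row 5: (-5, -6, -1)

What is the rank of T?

Row reduce to echelon form.
R2 ← R2 − (2)·R1: [0, -10, 27]
R3 ← R3 + (3/2)·R1: [0, 5, -10]
R4 ← R4 + (11/2)·R1: [0, 21, -70]
R5 ← R5 − (5/2)·R1: [0, -11, 29]
R3 ← R3 + (1/2)·R2: [0, 0, 7/2]
R4 ← R4 + (21/10)·R2: [0, 0, -133/10]
R5 ← R5 − (11/10)·R2: [0, 0, -7/10]
R4 ← R4 + (19/5)·R3: [0, 0, 0]
R5 ← R5 + (1/5)·R3: [0, 0, 0]
Echelon form has 3 nonzero rows, so rank(T) = 3.

3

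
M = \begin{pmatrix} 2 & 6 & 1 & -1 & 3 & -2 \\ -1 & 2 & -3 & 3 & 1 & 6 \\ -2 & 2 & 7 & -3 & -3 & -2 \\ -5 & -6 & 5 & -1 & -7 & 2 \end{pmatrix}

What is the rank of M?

Row reduce to echelon form.
R2 ← R2 + (1/2)·R1: [0, 5, -5/2, 5/2, 5/2, 5]
R3 ← R3 + R1: [0, 8, 8, -4, 0, -4]
R4 ← R4 + (5/2)·R1: [0, 9, 15/2, -7/2, 1/2, -3]
R3 ← R3 − (8/5)·R2: [0, 0, 12, -8, -4, -12]
R4 ← R4 − (9/5)·R2: [0, 0, 12, -8, -4, -12]
R4 ← R4 − R3: [0, 0, 0, 0, 0, 0]
Echelon form has 3 nonzero rows, so rank(M) = 3.

3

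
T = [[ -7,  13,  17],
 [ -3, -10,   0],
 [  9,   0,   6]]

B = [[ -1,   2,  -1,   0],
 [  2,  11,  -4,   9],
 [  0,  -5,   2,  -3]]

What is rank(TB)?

2

First compute TB:
[[ 33,  44, -11,  66],
 [-17, -116,  43, -90],
 [ -9, -12,   3, -18]]
Now row reduce the product.
R2 ← R2 + (17/33)·R1: [0, -280/3, 112/3, -56]
R3 ← R3 + (3/11)·R1: [0, 0, 0, 0]
2 nonzero rows, so rank(TB) = 2.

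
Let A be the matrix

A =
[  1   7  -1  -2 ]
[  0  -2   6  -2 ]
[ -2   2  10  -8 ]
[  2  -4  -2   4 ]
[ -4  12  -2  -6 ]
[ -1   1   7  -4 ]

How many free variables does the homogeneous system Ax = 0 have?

0

Row reduce to echelon form.
R3 ← R3 + (2)·R1: [0, 16, 8, -12]
R4 ← R4 − (2)·R1: [0, -18, 0, 8]
R5 ← R5 + (4)·R1: [0, 40, -6, -14]
R6 ← R6 + R1: [0, 8, 6, -6]
R3 ← R3 + (8)·R2: [0, 0, 56, -28]
R4 ← R4 − (9)·R2: [0, 0, -54, 26]
R5 ← R5 + (20)·R2: [0, 0, 114, -54]
R6 ← R6 + (4)·R2: [0, 0, 30, -14]
R4 ← R4 + (27/28)·R3: [0, 0, 0, -1]
R5 ← R5 − (57/28)·R3: [0, 0, 0, 3]
R6 ← R6 − (15/28)·R3: [0, 0, 0, 1]
R5 ← R5 + (3)·R4: [0, 0, 0, 0]
R6 ← R6 + R4: [0, 0, 0, 0]
4 nonzero rows, so rank(A) = 4.
A has 4 columns; by rank–nullity, nullity = 4 − 4 = 0.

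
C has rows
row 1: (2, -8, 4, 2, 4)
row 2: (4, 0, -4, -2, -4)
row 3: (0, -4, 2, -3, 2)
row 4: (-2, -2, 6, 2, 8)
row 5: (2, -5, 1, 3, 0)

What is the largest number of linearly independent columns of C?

4

Row reduce to echelon form.
R2 ← R2 − (2)·R1: [0, 16, -12, -6, -12]
R4 ← R4 + R1: [0, -10, 10, 4, 12]
R5 ← R5 − R1: [0, 3, -3, 1, -4]
R3 ← R3 + (1/4)·R2: [0, 0, -1, -9/2, -1]
R4 ← R4 + (5/8)·R2: [0, 0, 5/2, 1/4, 9/2]
R5 ← R5 − (3/16)·R2: [0, 0, -3/4, 17/8, -7/4]
R4 ← R4 + (5/2)·R3: [0, 0, 0, -11, 2]
R5 ← R5 − (3/4)·R3: [0, 0, 0, 11/2, -1]
R5 ← R5 + (1/2)·R4: [0, 0, 0, 0, 0]
Echelon form has 4 nonzero rows, so rank(C) = 4.
The rank gives the maximum number of linearly independent columns: 4.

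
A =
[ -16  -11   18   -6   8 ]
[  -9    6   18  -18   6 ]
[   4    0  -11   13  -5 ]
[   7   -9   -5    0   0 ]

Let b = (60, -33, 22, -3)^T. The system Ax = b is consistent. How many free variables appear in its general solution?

Row reduce the augmented matrix [A | b].
R2 ← R2 − (9/16)·R1: [0, 195/16, 63/8, -117/8, 3/2, -267/4]
R3 ← R3 + (1/4)·R1: [0, -11/4, -13/2, 23/2, -3, 37]
R4 ← R4 + (7/16)·R1: [0, -221/16, 23/8, -21/8, 7/2, 93/4]
R3 ← R3 + (44/195)·R2: [0, 0, -307/65, 41/5, -173/65, 1426/65]
R4 ← R4 + (17/15)·R2: [0, 0, 59/5, -96/5, 26/5, -262/5]
R4 ← R4 + (767/307)·R3: [0, 0, 0, 395/307, -445/307, 740/307]
The echelon form has 4 nonzero rows, and every pivot lies in the first 5 columns, so rank(A) = rank([A|b]) = 4.
The system is consistent.
Free variables = (unknowns) − (rank) = 5 − 4 = 1.

1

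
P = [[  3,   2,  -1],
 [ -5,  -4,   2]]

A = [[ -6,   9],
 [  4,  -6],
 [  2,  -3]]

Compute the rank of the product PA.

First compute PA:
[[-12,  18],
 [ 18, -27]]
Now row reduce the product.
R2 ← R2 + (3/2)·R1: [0, 0]
1 nonzero row, so rank(PA) = 1.

1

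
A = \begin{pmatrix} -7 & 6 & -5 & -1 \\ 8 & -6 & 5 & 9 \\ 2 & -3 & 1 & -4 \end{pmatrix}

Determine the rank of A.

Row reduce to echelon form.
R2 ← R2 + (8/7)·R1: [0, 6/7, -5/7, 55/7]
R3 ← R3 + (2/7)·R1: [0, -9/7, -3/7, -30/7]
R3 ← R3 + (3/2)·R2: [0, 0, -3/2, 15/2]
Echelon form has 3 nonzero rows, so rank(A) = 3.

3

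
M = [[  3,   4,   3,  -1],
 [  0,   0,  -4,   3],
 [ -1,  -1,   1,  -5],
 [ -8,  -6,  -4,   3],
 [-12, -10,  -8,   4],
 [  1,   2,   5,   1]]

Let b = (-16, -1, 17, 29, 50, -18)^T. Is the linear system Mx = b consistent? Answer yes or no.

yes

Row reduce the augmented matrix [M | b].
R3 ← R3 + (1/3)·R1: [0, 1/3, 2, -16/3, 35/3]
R4 ← R4 + (8/3)·R1: [0, 14/3, 4, 1/3, -41/3]
R5 ← R5 + (4)·R1: [0, 6, 4, 0, -14]
R6 ← R6 − (1/3)·R1: [0, 2/3, 4, 4/3, -38/3]
Swap R2 ↔ R3
R4 ← R4 − (14)·R2: [0, 0, -24, 75, -177]
R5 ← R5 − (18)·R2: [0, 0, -32, 96, -224]
R6 ← R6 − (2)·R2: [0, 0, 0, 12, -36]
R4 ← R4 − (6)·R3: [0, 0, 0, 57, -171]
R5 ← R5 − (8)·R3: [0, 0, 0, 72, -216]
R5 ← R5 − (24/19)·R4: [0, 0, 0, 0, 0]
R6 ← R6 − (4/19)·R4: [0, 0, 0, 0, 0]
The echelon form has 4 nonzero rows, and every pivot lies in the first 4 columns, so rank(M) = rank([M|b]) = 4.
The system is consistent.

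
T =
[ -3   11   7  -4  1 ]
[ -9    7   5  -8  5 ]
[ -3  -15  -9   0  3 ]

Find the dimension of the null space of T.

Row reduce to echelon form.
R2 ← R2 − (3)·R1: [0, -26, -16, 4, 2]
R3 ← R3 − R1: [0, -26, -16, 4, 2]
R3 ← R3 − R2: [0, 0, 0, 0, 0]
2 nonzero rows, so rank(T) = 2.
T has 5 columns; by rank–nullity, nullity = 5 − 2 = 3.

3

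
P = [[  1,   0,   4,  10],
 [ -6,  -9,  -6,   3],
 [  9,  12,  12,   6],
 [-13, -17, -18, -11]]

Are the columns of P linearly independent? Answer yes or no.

Row reduce P to echelon form.
R2 ← R2 + (6)·R1: [0, -9, 18, 63]
R3 ← R3 − (9)·R1: [0, 12, -24, -84]
R4 ← R4 + (13)·R1: [0, -17, 34, 119]
R3 ← R3 + (4/3)·R2: [0, 0, 0, 0]
R4 ← R4 − (17/9)·R2: [0, 0, 0, 0]
2 pivots among 4 columns.
Only 2 < 4 pivot columns, so the columns are linearly dependent.

no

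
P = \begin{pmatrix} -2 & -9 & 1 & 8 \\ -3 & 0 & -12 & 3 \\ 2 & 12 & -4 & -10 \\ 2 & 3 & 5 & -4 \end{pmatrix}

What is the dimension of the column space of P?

2

Row reduce to echelon form.
R2 ← R2 − (3/2)·R1: [0, 27/2, -27/2, -9]
R3 ← R3 + R1: [0, 3, -3, -2]
R4 ← R4 + R1: [0, -6, 6, 4]
R3 ← R3 − (2/9)·R2: [0, 0, 0, 0]
R4 ← R4 + (4/9)·R2: [0, 0, 0, 0]
Echelon form has 2 nonzero rows, so rank(P) = 2.
The column space has dimension equal to the rank: 2.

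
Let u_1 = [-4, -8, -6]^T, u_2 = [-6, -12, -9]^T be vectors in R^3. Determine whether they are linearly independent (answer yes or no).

Form the matrix with these vectors as rows and row reduce.
R2 ← R2 − (3/2)·R1: [0, 0, 0]
1 nonzero row, so the 2 vectors span a space of dimension 1.
Since 1 < 2, the vectors are linearly dependent.

no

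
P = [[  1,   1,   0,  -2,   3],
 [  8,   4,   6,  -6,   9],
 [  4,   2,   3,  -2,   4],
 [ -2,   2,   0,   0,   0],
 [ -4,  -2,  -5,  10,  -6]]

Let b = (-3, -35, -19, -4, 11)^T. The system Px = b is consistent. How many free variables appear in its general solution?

1

Row reduce the augmented matrix [P | b].
R2 ← R2 − (8)·R1: [0, -4, 6, 10, -15, -11]
R3 ← R3 − (4)·R1: [0, -2, 3, 6, -8, -7]
R4 ← R4 + (2)·R1: [0, 4, 0, -4, 6, -10]
R5 ← R5 + (4)·R1: [0, 2, -5, 2, 6, -1]
R3 ← R3 − (1/2)·R2: [0, 0, 0, 1, -1/2, -3/2]
R4 ← R4 + R2: [0, 0, 6, 6, -9, -21]
R5 ← R5 + (1/2)·R2: [0, 0, -2, 7, -3/2, -13/2]
Swap R3 ↔ R4
R5 ← R5 + (1/3)·R3: [0, 0, 0, 9, -9/2, -27/2]
R5 ← R5 − (9)·R4: [0, 0, 0, 0, 0, 0]
The echelon form has 4 nonzero rows, and every pivot lies in the first 5 columns, so rank(P) = rank([P|b]) = 4.
The system is consistent.
Free variables = (unknowns) − (rank) = 5 − 4 = 1.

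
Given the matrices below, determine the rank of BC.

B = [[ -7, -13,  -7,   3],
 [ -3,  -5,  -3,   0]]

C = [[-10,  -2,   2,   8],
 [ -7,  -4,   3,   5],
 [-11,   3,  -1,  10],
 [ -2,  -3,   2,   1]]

First compute BC:
[[232,  36, -40, -188],
 [ 98,  17, -18, -79]]
Now row reduce the product.
R2 ← R2 − (49/116)·R1: [0, 52/29, -32/29, 12/29]
2 nonzero rows, so rank(BC) = 2.

2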